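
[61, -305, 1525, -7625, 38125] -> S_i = 61*-5^i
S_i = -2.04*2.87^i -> [-2.04, -5.85, -16.8, -48.23, -138.41]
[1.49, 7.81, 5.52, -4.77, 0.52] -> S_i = Random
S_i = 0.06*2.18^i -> [0.06, 0.13, 0.29, 0.62, 1.36]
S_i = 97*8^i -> [97, 776, 6208, 49664, 397312]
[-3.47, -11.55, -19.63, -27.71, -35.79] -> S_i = -3.47 + -8.08*i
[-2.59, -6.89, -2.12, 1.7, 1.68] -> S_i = Random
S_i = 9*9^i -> [9, 81, 729, 6561, 59049]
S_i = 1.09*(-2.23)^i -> [1.09, -2.43, 5.42, -12.09, 26.96]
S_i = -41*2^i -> [-41, -82, -164, -328, -656]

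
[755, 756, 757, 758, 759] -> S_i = 755 + 1*i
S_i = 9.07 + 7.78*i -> [9.07, 16.85, 24.63, 32.41, 40.19]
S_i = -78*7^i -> [-78, -546, -3822, -26754, -187278]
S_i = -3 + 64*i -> [-3, 61, 125, 189, 253]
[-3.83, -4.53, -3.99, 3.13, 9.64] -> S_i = Random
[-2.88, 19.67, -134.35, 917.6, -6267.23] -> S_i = -2.88*(-6.83)^i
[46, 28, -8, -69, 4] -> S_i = Random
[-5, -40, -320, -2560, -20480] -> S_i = -5*8^i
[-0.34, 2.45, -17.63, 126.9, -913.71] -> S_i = -0.34*(-7.20)^i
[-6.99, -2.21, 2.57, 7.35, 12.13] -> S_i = -6.99 + 4.78*i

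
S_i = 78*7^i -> [78, 546, 3822, 26754, 187278]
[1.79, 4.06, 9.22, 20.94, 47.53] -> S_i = 1.79*2.27^i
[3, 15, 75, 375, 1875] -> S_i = 3*5^i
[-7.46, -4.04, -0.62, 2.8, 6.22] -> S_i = -7.46 + 3.42*i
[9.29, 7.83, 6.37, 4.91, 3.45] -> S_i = 9.29 + -1.46*i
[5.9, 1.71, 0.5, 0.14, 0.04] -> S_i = 5.90*0.29^i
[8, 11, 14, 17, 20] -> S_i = 8 + 3*i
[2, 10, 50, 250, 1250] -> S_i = 2*5^i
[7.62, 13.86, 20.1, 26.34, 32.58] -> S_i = 7.62 + 6.24*i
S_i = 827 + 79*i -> [827, 906, 985, 1064, 1143]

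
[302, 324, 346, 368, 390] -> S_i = 302 + 22*i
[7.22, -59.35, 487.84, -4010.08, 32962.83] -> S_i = 7.22*(-8.22)^i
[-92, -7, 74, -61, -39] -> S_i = Random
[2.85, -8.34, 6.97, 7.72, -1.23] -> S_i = Random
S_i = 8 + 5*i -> [8, 13, 18, 23, 28]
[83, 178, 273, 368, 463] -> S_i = 83 + 95*i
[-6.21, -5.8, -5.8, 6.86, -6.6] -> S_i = Random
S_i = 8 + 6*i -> [8, 14, 20, 26, 32]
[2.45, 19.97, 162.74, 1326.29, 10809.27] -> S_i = 2.45*8.15^i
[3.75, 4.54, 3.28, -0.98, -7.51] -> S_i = Random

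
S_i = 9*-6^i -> [9, -54, 324, -1944, 11664]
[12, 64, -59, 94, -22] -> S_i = Random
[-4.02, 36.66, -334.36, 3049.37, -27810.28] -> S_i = -4.02*(-9.12)^i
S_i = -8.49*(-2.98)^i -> [-8.49, 25.3, -75.39, 224.68, -669.53]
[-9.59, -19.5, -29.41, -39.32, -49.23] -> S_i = -9.59 + -9.91*i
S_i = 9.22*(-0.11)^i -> [9.22, -1.01, 0.11, -0.01, 0.0]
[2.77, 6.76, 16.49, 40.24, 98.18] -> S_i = 2.77*2.44^i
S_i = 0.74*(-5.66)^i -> [0.74, -4.19, 23.71, -134.18, 759.45]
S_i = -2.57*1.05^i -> [-2.57, -2.7, -2.83, -2.98, -3.12]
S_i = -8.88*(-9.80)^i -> [-8.88, 87.02, -852.84, 8357.78, -81906.29]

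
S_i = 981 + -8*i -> [981, 973, 965, 957, 949]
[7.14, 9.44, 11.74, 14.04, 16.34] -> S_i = 7.14 + 2.30*i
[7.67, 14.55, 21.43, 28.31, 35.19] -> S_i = 7.67 + 6.88*i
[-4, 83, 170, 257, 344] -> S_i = -4 + 87*i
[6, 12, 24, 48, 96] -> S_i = 6*2^i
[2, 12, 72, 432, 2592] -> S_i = 2*6^i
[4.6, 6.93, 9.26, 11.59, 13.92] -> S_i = 4.60 + 2.33*i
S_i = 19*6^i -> [19, 114, 684, 4104, 24624]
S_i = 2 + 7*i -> [2, 9, 16, 23, 30]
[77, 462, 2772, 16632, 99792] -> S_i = 77*6^i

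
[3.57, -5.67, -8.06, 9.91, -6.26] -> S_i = Random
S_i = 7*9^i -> [7, 63, 567, 5103, 45927]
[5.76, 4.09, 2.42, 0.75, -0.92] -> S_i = 5.76 + -1.67*i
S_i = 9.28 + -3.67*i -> [9.28, 5.61, 1.94, -1.73, -5.4]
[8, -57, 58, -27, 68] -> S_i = Random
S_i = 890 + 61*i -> [890, 951, 1012, 1073, 1134]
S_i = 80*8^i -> [80, 640, 5120, 40960, 327680]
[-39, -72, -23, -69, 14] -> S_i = Random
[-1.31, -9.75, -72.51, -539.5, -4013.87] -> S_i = -1.31*7.44^i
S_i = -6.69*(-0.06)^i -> [-6.69, 0.4, -0.02, 0.0, -0.0]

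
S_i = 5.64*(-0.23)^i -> [5.64, -1.3, 0.3, -0.07, 0.02]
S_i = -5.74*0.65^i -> [-5.74, -3.73, -2.43, -1.58, -1.02]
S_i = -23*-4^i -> [-23, 92, -368, 1472, -5888]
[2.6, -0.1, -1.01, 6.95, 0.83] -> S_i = Random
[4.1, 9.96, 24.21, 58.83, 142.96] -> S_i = 4.10*2.43^i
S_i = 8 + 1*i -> [8, 9, 10, 11, 12]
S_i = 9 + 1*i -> [9, 10, 11, 12, 13]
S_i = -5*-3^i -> [-5, 15, -45, 135, -405]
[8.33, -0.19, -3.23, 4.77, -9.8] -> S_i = Random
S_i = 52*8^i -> [52, 416, 3328, 26624, 212992]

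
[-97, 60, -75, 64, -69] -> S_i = Random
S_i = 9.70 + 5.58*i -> [9.7, 15.28, 20.86, 26.44, 32.02]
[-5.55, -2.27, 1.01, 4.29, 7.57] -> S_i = -5.55 + 3.28*i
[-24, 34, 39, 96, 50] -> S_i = Random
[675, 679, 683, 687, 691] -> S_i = 675 + 4*i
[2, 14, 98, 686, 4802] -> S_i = 2*7^i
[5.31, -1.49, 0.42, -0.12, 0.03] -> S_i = 5.31*(-0.28)^i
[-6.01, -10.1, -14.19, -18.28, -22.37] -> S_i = -6.01 + -4.09*i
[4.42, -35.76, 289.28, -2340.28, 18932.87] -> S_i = 4.42*(-8.09)^i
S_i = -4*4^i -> [-4, -16, -64, -256, -1024]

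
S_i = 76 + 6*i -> [76, 82, 88, 94, 100]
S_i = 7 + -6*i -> [7, 1, -5, -11, -17]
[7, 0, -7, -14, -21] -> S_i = 7 + -7*i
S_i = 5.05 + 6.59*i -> [5.05, 11.64, 18.23, 24.82, 31.41]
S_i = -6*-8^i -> [-6, 48, -384, 3072, -24576]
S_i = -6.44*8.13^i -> [-6.44, -52.36, -425.66, -3460.65, -28135.07]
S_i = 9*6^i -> [9, 54, 324, 1944, 11664]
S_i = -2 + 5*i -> [-2, 3, 8, 13, 18]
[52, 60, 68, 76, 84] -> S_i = 52 + 8*i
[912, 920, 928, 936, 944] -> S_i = 912 + 8*i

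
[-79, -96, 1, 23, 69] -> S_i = Random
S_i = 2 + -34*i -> [2, -32, -66, -100, -134]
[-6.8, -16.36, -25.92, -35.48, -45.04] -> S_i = -6.80 + -9.56*i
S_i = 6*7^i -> [6, 42, 294, 2058, 14406]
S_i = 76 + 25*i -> [76, 101, 126, 151, 176]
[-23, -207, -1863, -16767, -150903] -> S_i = -23*9^i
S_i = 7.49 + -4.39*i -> [7.49, 3.1, -1.29, -5.68, -10.07]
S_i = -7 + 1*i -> [-7, -6, -5, -4, -3]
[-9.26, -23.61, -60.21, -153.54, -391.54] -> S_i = -9.26*2.55^i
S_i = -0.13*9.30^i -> [-0.13, -1.21, -11.24, -104.57, -972.47]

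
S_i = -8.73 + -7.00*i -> [-8.73, -15.73, -22.73, -29.73, -36.73]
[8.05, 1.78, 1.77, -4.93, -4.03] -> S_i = Random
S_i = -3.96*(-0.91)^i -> [-3.96, 3.6, -3.28, 2.98, -2.72]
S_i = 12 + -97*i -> [12, -85, -182, -279, -376]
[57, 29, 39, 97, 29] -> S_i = Random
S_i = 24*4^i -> [24, 96, 384, 1536, 6144]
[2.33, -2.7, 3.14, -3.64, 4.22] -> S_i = 2.33*(-1.16)^i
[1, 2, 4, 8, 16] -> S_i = 1*2^i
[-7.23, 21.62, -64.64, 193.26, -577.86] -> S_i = -7.23*(-2.99)^i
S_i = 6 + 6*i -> [6, 12, 18, 24, 30]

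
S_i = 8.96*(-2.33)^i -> [8.96, -20.88, 48.64, -113.34, 264.08]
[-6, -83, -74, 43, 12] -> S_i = Random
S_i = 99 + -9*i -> [99, 90, 81, 72, 63]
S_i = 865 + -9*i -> [865, 856, 847, 838, 829]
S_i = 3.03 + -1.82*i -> [3.03, 1.21, -0.61, -2.43, -4.25]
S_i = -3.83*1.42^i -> [-3.83, -5.44, -7.72, -10.97, -15.57]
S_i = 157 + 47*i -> [157, 204, 251, 298, 345]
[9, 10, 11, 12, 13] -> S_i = 9 + 1*i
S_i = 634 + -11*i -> [634, 623, 612, 601, 590]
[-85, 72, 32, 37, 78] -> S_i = Random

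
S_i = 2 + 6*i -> [2, 8, 14, 20, 26]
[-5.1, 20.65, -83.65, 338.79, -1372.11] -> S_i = -5.10*(-4.05)^i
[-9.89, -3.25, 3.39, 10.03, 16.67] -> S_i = -9.89 + 6.64*i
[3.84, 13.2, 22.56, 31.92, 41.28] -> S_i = 3.84 + 9.36*i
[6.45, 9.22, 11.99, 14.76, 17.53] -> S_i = 6.45 + 2.77*i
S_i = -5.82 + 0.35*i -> [-5.82, -5.47, -5.12, -4.77, -4.42]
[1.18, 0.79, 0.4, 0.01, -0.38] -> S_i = 1.18 + -0.39*i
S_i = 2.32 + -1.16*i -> [2.32, 1.16, 0.0, -1.16, -2.32]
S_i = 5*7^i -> [5, 35, 245, 1715, 12005]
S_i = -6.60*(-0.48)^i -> [-6.6, 3.17, -1.52, 0.73, -0.35]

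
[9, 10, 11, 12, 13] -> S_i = 9 + 1*i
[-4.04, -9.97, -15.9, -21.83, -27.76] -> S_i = -4.04 + -5.93*i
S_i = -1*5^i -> [-1, -5, -25, -125, -625]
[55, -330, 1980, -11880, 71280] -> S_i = 55*-6^i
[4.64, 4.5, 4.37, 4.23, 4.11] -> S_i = 4.64*0.97^i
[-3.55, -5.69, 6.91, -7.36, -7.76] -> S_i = Random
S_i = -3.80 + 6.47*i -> [-3.8, 2.67, 9.14, 15.61, 22.08]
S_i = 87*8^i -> [87, 696, 5568, 44544, 356352]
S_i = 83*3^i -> [83, 249, 747, 2241, 6723]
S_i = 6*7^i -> [6, 42, 294, 2058, 14406]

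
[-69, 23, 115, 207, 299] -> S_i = -69 + 92*i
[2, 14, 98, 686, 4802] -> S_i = 2*7^i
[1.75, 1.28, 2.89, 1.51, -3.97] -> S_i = Random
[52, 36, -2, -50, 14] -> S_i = Random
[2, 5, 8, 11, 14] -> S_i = 2 + 3*i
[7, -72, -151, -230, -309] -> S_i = 7 + -79*i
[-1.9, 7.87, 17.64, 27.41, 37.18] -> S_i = -1.90 + 9.77*i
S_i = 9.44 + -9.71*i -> [9.44, -0.27, -9.98, -19.69, -29.4]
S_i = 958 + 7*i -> [958, 965, 972, 979, 986]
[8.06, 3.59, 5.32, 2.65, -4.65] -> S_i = Random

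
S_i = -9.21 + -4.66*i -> [-9.21, -13.87, -18.53, -23.19, -27.85]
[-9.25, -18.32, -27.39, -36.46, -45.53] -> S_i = -9.25 + -9.07*i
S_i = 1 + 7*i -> [1, 8, 15, 22, 29]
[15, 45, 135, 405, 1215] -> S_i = 15*3^i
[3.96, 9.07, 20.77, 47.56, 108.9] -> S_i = 3.96*2.29^i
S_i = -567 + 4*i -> [-567, -563, -559, -555, -551]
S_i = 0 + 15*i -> [0, 15, 30, 45, 60]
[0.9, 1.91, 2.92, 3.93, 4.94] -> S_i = 0.90 + 1.01*i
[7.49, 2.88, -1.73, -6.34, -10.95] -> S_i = 7.49 + -4.61*i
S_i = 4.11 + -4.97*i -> [4.11, -0.86, -5.83, -10.8, -15.77]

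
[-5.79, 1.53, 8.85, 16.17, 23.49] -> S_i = -5.79 + 7.32*i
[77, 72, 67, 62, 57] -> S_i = 77 + -5*i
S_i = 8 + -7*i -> [8, 1, -6, -13, -20]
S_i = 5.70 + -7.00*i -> [5.7, -1.3, -8.3, -15.3, -22.3]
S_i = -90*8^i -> [-90, -720, -5760, -46080, -368640]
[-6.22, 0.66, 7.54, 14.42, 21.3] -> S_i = -6.22 + 6.88*i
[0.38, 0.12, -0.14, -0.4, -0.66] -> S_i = 0.38 + -0.26*i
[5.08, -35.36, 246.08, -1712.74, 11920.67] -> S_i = 5.08*(-6.96)^i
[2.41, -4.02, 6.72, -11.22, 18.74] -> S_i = 2.41*(-1.67)^i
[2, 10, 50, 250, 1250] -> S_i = 2*5^i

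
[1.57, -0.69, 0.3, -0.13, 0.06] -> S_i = 1.57*(-0.44)^i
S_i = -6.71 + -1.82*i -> [-6.71, -8.53, -10.35, -12.17, -13.99]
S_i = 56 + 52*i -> [56, 108, 160, 212, 264]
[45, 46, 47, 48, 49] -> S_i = 45 + 1*i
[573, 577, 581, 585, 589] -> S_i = 573 + 4*i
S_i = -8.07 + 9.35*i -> [-8.07, 1.28, 10.63, 19.98, 29.33]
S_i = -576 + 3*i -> [-576, -573, -570, -567, -564]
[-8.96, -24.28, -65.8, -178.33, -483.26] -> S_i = -8.96*2.71^i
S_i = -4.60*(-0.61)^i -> [-4.6, 2.81, -1.71, 1.04, -0.64]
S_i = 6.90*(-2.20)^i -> [6.9, -15.18, 33.4, -73.47, 161.64]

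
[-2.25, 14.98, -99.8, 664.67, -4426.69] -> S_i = -2.25*(-6.66)^i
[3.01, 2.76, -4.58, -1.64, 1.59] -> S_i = Random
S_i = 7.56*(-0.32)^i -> [7.56, -2.42, 0.77, -0.25, 0.08]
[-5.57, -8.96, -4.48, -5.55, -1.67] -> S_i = Random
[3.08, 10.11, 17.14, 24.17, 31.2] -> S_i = 3.08 + 7.03*i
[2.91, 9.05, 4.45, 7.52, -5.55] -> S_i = Random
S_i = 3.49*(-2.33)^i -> [3.49, -8.13, 18.95, -44.15, 102.86]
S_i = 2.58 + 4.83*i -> [2.58, 7.41, 12.24, 17.07, 21.9]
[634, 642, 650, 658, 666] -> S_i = 634 + 8*i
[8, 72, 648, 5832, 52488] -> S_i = 8*9^i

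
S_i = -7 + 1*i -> [-7, -6, -5, -4, -3]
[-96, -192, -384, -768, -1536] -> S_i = -96*2^i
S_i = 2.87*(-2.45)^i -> [2.87, -7.03, 17.23, -42.21, 103.41]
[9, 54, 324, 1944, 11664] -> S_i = 9*6^i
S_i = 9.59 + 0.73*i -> [9.59, 10.32, 11.05, 11.78, 12.51]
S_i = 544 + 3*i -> [544, 547, 550, 553, 556]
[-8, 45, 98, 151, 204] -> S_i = -8 + 53*i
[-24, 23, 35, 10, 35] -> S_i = Random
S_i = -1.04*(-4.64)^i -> [-1.04, 4.83, -22.39, 103.89, -482.06]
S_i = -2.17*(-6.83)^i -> [-2.17, 14.82, -101.23, 691.39, -4722.18]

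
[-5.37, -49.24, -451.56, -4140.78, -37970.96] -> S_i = -5.37*9.17^i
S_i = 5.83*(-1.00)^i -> [5.83, -5.83, 5.83, -5.83, 5.83]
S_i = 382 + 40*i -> [382, 422, 462, 502, 542]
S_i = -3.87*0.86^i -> [-3.87, -3.33, -2.86, -2.46, -2.12]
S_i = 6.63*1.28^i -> [6.63, 8.49, 10.86, 13.9, 17.8]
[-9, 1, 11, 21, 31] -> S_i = -9 + 10*i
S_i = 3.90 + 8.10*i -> [3.9, 12.0, 20.1, 28.2, 36.3]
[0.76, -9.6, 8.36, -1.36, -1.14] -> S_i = Random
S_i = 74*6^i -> [74, 444, 2664, 15984, 95904]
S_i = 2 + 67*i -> [2, 69, 136, 203, 270]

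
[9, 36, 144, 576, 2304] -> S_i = 9*4^i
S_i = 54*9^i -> [54, 486, 4374, 39366, 354294]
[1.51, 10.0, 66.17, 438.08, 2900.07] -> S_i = 1.51*6.62^i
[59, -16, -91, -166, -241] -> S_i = 59 + -75*i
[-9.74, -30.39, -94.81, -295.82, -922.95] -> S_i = -9.74*3.12^i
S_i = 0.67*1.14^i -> [0.67, 0.76, 0.87, 0.99, 1.13]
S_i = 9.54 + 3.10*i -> [9.54, 12.64, 15.74, 18.84, 21.94]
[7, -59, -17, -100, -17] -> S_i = Random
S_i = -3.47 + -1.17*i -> [-3.47, -4.64, -5.81, -6.98, -8.15]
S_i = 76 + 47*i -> [76, 123, 170, 217, 264]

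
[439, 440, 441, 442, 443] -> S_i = 439 + 1*i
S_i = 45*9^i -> [45, 405, 3645, 32805, 295245]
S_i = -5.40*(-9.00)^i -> [-5.4, 48.6, -437.4, 3936.6, -35429.4]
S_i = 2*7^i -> [2, 14, 98, 686, 4802]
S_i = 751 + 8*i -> [751, 759, 767, 775, 783]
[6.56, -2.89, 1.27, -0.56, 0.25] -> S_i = 6.56*(-0.44)^i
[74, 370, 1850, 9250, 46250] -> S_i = 74*5^i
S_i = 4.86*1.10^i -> [4.86, 5.35, 5.88, 6.47, 7.12]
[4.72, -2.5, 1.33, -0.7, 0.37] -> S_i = 4.72*(-0.53)^i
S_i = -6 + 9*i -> [-6, 3, 12, 21, 30]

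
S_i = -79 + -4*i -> [-79, -83, -87, -91, -95]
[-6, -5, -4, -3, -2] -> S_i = -6 + 1*i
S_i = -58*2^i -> [-58, -116, -232, -464, -928]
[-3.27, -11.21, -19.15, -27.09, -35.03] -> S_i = -3.27 + -7.94*i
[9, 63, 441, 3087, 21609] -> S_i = 9*7^i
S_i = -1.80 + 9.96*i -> [-1.8, 8.16, 18.12, 28.08, 38.04]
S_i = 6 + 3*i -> [6, 9, 12, 15, 18]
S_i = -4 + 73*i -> [-4, 69, 142, 215, 288]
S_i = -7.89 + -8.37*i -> [-7.89, -16.26, -24.63, -33.0, -41.37]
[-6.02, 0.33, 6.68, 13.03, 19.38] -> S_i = -6.02 + 6.35*i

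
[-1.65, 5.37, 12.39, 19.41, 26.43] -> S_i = -1.65 + 7.02*i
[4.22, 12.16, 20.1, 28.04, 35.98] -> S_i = 4.22 + 7.94*i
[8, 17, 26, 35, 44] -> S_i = 8 + 9*i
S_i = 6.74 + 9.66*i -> [6.74, 16.4, 26.06, 35.72, 45.38]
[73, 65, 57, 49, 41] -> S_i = 73 + -8*i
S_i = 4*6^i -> [4, 24, 144, 864, 5184]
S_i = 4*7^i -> [4, 28, 196, 1372, 9604]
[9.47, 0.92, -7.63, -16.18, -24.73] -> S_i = 9.47 + -8.55*i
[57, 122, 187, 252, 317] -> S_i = 57 + 65*i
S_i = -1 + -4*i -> [-1, -5, -9, -13, -17]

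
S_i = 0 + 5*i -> [0, 5, 10, 15, 20]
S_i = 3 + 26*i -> [3, 29, 55, 81, 107]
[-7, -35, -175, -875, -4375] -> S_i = -7*5^i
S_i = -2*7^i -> [-2, -14, -98, -686, -4802]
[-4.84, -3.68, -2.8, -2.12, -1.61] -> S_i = -4.84*0.76^i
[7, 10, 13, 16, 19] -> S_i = 7 + 3*i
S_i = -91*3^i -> [-91, -273, -819, -2457, -7371]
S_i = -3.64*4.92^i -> [-3.64, -17.91, -88.11, -433.51, -2132.86]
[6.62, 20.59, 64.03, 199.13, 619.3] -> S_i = 6.62*3.11^i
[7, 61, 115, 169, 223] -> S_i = 7 + 54*i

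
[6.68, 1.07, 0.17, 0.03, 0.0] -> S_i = 6.68*0.16^i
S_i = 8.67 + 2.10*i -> [8.67, 10.77, 12.87, 14.97, 17.07]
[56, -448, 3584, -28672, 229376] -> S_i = 56*-8^i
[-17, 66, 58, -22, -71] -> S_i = Random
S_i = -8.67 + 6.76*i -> [-8.67, -1.91, 4.85, 11.61, 18.37]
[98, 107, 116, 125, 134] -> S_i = 98 + 9*i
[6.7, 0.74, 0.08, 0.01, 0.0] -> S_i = 6.70*0.11^i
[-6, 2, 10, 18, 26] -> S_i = -6 + 8*i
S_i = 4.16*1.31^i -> [4.16, 5.45, 7.14, 9.35, 12.25]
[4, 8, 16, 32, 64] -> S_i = 4*2^i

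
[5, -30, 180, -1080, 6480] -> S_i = 5*-6^i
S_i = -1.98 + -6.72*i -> [-1.98, -8.7, -15.42, -22.14, -28.86]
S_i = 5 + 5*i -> [5, 10, 15, 20, 25]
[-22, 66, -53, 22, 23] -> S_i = Random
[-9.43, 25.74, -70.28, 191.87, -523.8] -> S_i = -9.43*(-2.73)^i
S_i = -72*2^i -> [-72, -144, -288, -576, -1152]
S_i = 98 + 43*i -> [98, 141, 184, 227, 270]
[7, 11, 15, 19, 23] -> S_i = 7 + 4*i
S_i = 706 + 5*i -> [706, 711, 716, 721, 726]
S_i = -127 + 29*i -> [-127, -98, -69, -40, -11]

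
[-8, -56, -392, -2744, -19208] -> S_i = -8*7^i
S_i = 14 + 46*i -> [14, 60, 106, 152, 198]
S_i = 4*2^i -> [4, 8, 16, 32, 64]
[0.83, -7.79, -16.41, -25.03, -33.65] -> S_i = 0.83 + -8.62*i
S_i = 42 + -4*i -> [42, 38, 34, 30, 26]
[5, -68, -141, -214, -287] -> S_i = 5 + -73*i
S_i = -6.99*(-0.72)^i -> [-6.99, 5.03, -3.62, 2.61, -1.88]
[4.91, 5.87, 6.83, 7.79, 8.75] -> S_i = 4.91 + 0.96*i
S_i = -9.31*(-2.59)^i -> [-9.31, 24.11, -62.45, 161.75, -418.94]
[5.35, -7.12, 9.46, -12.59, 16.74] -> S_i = 5.35*(-1.33)^i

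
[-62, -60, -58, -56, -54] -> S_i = -62 + 2*i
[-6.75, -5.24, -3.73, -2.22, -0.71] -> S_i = -6.75 + 1.51*i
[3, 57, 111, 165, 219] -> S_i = 3 + 54*i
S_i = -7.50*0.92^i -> [-7.5, -6.9, -6.35, -5.84, -5.37]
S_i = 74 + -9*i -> [74, 65, 56, 47, 38]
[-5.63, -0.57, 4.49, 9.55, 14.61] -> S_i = -5.63 + 5.06*i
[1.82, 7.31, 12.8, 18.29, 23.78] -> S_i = 1.82 + 5.49*i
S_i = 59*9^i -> [59, 531, 4779, 43011, 387099]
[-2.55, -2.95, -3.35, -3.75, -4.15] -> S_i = -2.55 + -0.40*i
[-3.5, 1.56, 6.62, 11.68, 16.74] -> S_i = -3.50 + 5.06*i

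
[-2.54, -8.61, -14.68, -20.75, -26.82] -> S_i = -2.54 + -6.07*i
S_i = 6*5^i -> [6, 30, 150, 750, 3750]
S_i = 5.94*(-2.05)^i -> [5.94, -12.18, 24.96, -51.17, 104.91]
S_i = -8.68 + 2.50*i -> [-8.68, -6.18, -3.68, -1.18, 1.32]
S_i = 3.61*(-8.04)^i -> [3.61, -29.02, 233.36, -1876.18, 15084.52]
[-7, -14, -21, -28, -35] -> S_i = -7 + -7*i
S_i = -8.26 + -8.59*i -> [-8.26, -16.85, -25.44, -34.03, -42.62]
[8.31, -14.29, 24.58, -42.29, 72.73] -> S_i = 8.31*(-1.72)^i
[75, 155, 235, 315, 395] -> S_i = 75 + 80*i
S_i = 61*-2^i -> [61, -122, 244, -488, 976]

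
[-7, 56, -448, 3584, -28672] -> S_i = -7*-8^i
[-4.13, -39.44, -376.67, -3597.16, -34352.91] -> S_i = -4.13*9.55^i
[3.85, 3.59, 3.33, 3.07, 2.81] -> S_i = 3.85 + -0.26*i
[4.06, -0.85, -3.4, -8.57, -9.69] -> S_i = Random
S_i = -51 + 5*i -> [-51, -46, -41, -36, -31]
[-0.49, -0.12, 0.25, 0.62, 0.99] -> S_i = -0.49 + 0.37*i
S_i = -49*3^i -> [-49, -147, -441, -1323, -3969]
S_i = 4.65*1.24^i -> [4.65, 5.77, 7.15, 8.87, 10.99]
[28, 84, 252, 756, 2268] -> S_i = 28*3^i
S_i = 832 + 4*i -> [832, 836, 840, 844, 848]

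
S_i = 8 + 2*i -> [8, 10, 12, 14, 16]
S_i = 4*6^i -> [4, 24, 144, 864, 5184]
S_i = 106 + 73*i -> [106, 179, 252, 325, 398]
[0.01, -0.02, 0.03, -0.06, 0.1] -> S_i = 0.01*(-1.80)^i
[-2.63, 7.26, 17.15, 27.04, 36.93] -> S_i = -2.63 + 9.89*i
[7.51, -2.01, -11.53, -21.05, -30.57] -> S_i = 7.51 + -9.52*i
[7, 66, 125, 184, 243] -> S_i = 7 + 59*i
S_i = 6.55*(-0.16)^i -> [6.55, -1.05, 0.17, -0.03, 0.0]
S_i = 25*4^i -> [25, 100, 400, 1600, 6400]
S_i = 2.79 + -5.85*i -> [2.79, -3.06, -8.91, -14.76, -20.61]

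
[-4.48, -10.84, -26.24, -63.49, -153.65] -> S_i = -4.48*2.42^i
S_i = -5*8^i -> [-5, -40, -320, -2560, -20480]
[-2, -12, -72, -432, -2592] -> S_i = -2*6^i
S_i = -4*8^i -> [-4, -32, -256, -2048, -16384]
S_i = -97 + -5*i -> [-97, -102, -107, -112, -117]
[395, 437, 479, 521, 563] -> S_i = 395 + 42*i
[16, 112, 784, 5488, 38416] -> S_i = 16*7^i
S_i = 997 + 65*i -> [997, 1062, 1127, 1192, 1257]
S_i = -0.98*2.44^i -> [-0.98, -2.39, -5.83, -14.24, -34.74]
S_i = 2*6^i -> [2, 12, 72, 432, 2592]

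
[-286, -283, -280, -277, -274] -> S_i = -286 + 3*i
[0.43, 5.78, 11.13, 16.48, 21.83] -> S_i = 0.43 + 5.35*i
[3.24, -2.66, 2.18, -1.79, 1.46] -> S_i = 3.24*(-0.82)^i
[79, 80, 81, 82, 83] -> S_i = 79 + 1*i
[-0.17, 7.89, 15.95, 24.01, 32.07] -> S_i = -0.17 + 8.06*i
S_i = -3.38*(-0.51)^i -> [-3.38, 1.72, -0.88, 0.45, -0.23]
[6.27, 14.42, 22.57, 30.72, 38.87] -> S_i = 6.27 + 8.15*i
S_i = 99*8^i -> [99, 792, 6336, 50688, 405504]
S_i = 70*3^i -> [70, 210, 630, 1890, 5670]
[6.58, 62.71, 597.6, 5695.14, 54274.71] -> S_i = 6.58*9.53^i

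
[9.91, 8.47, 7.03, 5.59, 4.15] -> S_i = 9.91 + -1.44*i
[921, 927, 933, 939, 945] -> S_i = 921 + 6*i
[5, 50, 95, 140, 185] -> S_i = 5 + 45*i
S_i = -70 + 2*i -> [-70, -68, -66, -64, -62]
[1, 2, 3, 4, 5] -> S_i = 1 + 1*i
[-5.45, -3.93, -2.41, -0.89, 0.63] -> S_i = -5.45 + 1.52*i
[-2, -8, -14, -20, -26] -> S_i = -2 + -6*i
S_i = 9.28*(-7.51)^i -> [9.28, -69.69, 523.39, -3930.68, 29519.41]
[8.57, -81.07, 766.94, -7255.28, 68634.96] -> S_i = 8.57*(-9.46)^i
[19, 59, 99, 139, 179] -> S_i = 19 + 40*i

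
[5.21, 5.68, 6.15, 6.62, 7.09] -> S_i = 5.21 + 0.47*i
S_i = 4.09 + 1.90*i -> [4.09, 5.99, 7.89, 9.79, 11.69]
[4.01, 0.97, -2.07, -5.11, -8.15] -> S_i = 4.01 + -3.04*i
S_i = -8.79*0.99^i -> [-8.79, -8.7, -8.62, -8.53, -8.44]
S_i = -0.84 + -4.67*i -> [-0.84, -5.51, -10.18, -14.85, -19.52]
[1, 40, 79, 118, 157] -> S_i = 1 + 39*i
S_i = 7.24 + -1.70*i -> [7.24, 5.54, 3.84, 2.14, 0.44]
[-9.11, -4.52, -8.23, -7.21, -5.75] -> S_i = Random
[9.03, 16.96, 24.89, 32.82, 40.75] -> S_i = 9.03 + 7.93*i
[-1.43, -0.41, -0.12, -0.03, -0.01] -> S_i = -1.43*0.29^i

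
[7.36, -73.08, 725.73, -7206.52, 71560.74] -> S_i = 7.36*(-9.93)^i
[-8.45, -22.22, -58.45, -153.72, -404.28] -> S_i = -8.45*2.63^i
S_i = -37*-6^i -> [-37, 222, -1332, 7992, -47952]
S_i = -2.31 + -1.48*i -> [-2.31, -3.79, -5.27, -6.75, -8.23]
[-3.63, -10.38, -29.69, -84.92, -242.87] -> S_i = -3.63*2.86^i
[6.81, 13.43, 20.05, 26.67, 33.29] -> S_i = 6.81 + 6.62*i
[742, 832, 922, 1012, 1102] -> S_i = 742 + 90*i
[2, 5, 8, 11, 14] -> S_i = 2 + 3*i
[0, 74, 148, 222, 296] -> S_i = 0 + 74*i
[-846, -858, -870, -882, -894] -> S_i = -846 + -12*i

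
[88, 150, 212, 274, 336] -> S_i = 88 + 62*i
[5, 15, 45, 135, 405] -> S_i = 5*3^i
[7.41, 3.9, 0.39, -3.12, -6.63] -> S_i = 7.41 + -3.51*i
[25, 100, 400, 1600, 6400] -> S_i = 25*4^i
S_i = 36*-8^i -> [36, -288, 2304, -18432, 147456]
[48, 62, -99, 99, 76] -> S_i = Random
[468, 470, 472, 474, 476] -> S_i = 468 + 2*i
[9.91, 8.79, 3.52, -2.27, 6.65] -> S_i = Random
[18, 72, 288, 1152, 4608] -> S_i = 18*4^i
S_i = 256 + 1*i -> [256, 257, 258, 259, 260]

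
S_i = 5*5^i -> [5, 25, 125, 625, 3125]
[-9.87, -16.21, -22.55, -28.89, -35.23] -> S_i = -9.87 + -6.34*i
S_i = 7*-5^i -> [7, -35, 175, -875, 4375]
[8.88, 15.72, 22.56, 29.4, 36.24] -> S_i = 8.88 + 6.84*i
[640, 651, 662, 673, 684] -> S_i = 640 + 11*i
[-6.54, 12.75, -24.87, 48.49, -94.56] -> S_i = -6.54*(-1.95)^i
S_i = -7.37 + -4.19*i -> [-7.37, -11.56, -15.75, -19.94, -24.13]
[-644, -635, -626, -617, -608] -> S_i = -644 + 9*i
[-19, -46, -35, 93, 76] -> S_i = Random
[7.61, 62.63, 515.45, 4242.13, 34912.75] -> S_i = 7.61*8.23^i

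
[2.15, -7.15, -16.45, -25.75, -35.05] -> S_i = 2.15 + -9.30*i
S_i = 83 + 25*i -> [83, 108, 133, 158, 183]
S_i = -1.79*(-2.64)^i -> [-1.79, 4.73, -12.48, 32.94, -86.95]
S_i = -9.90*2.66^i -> [-9.9, -26.33, -70.05, -186.33, -495.63]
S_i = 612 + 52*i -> [612, 664, 716, 768, 820]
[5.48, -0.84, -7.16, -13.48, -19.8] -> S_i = 5.48 + -6.32*i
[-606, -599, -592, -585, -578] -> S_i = -606 + 7*i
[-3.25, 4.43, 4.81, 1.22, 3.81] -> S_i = Random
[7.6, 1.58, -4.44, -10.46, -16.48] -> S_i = 7.60 + -6.02*i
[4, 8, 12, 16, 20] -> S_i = 4 + 4*i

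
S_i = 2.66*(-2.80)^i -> [2.66, -7.45, 20.85, -58.39, 163.5]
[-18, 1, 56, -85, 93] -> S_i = Random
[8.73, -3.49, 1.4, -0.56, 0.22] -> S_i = 8.73*(-0.40)^i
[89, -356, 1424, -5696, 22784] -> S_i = 89*-4^i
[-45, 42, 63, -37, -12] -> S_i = Random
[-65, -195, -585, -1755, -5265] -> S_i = -65*3^i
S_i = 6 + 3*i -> [6, 9, 12, 15, 18]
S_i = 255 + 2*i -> [255, 257, 259, 261, 263]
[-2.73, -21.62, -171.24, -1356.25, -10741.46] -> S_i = -2.73*7.92^i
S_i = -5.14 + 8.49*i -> [-5.14, 3.35, 11.84, 20.33, 28.82]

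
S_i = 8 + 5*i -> [8, 13, 18, 23, 28]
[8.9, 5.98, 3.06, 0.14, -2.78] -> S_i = 8.90 + -2.92*i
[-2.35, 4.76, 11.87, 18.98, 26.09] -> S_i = -2.35 + 7.11*i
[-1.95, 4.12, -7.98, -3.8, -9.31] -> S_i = Random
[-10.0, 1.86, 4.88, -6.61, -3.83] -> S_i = Random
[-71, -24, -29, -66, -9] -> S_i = Random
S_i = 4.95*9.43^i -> [4.95, 46.68, 440.18, 4150.88, 39142.81]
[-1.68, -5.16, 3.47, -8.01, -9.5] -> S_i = Random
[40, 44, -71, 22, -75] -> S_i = Random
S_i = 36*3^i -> [36, 108, 324, 972, 2916]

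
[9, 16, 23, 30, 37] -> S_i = 9 + 7*i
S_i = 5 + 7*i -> [5, 12, 19, 26, 33]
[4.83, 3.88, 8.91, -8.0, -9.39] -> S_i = Random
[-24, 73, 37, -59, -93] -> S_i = Random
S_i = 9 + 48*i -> [9, 57, 105, 153, 201]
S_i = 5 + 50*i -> [5, 55, 105, 155, 205]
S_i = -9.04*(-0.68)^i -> [-9.04, 6.15, -4.18, 2.84, -1.93]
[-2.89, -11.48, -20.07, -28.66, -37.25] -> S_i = -2.89 + -8.59*i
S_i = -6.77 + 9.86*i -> [-6.77, 3.09, 12.95, 22.81, 32.67]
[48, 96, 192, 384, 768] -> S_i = 48*2^i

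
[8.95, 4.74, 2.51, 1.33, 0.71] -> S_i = 8.95*0.53^i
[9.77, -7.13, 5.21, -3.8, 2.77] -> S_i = 9.77*(-0.73)^i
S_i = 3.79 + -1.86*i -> [3.79, 1.93, 0.07, -1.79, -3.65]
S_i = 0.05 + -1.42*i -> [0.05, -1.37, -2.79, -4.21, -5.63]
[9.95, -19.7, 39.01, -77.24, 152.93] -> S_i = 9.95*(-1.98)^i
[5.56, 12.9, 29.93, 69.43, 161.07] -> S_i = 5.56*2.32^i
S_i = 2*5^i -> [2, 10, 50, 250, 1250]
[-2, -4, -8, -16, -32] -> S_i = -2*2^i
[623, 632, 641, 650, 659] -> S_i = 623 + 9*i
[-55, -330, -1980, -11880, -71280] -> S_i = -55*6^i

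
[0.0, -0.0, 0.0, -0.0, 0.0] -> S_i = 0.00*(-5.81)^i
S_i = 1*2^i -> [1, 2, 4, 8, 16]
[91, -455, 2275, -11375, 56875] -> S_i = 91*-5^i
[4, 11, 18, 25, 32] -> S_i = 4 + 7*i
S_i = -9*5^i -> [-9, -45, -225, -1125, -5625]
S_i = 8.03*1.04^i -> [8.03, 8.35, 8.69, 9.03, 9.39]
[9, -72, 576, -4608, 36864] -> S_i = 9*-8^i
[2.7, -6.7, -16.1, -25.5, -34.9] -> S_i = 2.70 + -9.40*i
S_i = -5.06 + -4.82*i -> [-5.06, -9.88, -14.7, -19.52, -24.34]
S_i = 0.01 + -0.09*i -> [0.01, -0.08, -0.17, -0.26, -0.35]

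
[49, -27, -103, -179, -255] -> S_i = 49 + -76*i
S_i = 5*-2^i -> [5, -10, 20, -40, 80]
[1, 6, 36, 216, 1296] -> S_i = 1*6^i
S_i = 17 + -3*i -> [17, 14, 11, 8, 5]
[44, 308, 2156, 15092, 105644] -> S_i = 44*7^i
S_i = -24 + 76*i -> [-24, 52, 128, 204, 280]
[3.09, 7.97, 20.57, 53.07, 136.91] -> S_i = 3.09*2.58^i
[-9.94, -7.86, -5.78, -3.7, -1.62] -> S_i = -9.94 + 2.08*i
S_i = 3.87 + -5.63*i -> [3.87, -1.76, -7.39, -13.02, -18.65]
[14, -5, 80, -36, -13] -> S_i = Random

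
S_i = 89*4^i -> [89, 356, 1424, 5696, 22784]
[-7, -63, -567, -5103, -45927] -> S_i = -7*9^i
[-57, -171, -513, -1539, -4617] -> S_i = -57*3^i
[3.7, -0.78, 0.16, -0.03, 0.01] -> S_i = 3.70*(-0.21)^i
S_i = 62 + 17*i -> [62, 79, 96, 113, 130]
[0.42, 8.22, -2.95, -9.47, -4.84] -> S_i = Random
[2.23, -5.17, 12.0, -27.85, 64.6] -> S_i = 2.23*(-2.32)^i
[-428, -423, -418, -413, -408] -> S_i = -428 + 5*i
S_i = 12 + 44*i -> [12, 56, 100, 144, 188]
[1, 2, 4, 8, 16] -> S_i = 1*2^i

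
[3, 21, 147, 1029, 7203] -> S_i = 3*7^i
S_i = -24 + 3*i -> [-24, -21, -18, -15, -12]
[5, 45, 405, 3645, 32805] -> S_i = 5*9^i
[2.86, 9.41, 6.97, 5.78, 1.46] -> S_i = Random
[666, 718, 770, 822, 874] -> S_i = 666 + 52*i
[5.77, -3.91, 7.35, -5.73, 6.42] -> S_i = Random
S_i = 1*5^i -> [1, 5, 25, 125, 625]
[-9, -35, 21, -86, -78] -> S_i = Random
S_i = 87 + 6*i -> [87, 93, 99, 105, 111]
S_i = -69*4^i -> [-69, -276, -1104, -4416, -17664]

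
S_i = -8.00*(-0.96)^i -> [-8.0, 7.68, -7.37, 7.08, -6.79]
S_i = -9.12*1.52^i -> [-9.12, -13.86, -21.07, -32.03, -48.68]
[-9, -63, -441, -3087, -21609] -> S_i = -9*7^i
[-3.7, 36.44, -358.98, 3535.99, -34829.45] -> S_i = -3.70*(-9.85)^i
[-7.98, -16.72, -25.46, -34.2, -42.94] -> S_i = -7.98 + -8.74*i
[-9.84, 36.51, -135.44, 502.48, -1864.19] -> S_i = -9.84*(-3.71)^i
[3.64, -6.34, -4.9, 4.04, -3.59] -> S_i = Random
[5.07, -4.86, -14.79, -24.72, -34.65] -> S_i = 5.07 + -9.93*i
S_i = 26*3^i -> [26, 78, 234, 702, 2106]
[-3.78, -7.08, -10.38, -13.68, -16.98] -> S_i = -3.78 + -3.30*i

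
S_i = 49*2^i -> [49, 98, 196, 392, 784]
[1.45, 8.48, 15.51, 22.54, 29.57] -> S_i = 1.45 + 7.03*i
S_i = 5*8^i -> [5, 40, 320, 2560, 20480]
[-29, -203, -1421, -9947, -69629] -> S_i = -29*7^i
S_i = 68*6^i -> [68, 408, 2448, 14688, 88128]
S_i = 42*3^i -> [42, 126, 378, 1134, 3402]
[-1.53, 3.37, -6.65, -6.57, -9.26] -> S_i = Random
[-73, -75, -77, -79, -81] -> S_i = -73 + -2*i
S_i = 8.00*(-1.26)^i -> [8.0, -10.08, 12.7, -16.0, 20.16]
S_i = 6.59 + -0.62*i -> [6.59, 5.97, 5.35, 4.73, 4.11]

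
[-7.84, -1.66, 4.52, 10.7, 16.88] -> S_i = -7.84 + 6.18*i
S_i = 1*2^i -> [1, 2, 4, 8, 16]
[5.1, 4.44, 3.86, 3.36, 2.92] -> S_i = 5.10*0.87^i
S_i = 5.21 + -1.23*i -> [5.21, 3.98, 2.75, 1.52, 0.29]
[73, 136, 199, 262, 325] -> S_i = 73 + 63*i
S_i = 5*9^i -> [5, 45, 405, 3645, 32805]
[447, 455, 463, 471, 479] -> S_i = 447 + 8*i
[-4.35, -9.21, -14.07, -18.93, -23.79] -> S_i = -4.35 + -4.86*i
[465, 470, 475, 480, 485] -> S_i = 465 + 5*i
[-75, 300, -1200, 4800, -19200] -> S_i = -75*-4^i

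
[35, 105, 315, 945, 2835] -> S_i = 35*3^i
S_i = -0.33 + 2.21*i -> [-0.33, 1.88, 4.09, 6.3, 8.51]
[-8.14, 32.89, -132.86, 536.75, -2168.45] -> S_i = -8.14*(-4.04)^i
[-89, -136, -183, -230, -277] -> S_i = -89 + -47*i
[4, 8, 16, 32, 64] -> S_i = 4*2^i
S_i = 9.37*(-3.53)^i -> [9.37, -33.08, 116.76, -412.16, 1454.92]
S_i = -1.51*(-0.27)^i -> [-1.51, 0.41, -0.11, 0.03, -0.01]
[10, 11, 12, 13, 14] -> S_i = 10 + 1*i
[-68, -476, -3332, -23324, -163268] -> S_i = -68*7^i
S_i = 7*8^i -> [7, 56, 448, 3584, 28672]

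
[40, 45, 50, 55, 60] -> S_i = 40 + 5*i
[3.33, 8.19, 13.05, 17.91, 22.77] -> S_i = 3.33 + 4.86*i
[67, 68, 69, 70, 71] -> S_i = 67 + 1*i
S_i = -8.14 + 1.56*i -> [-8.14, -6.58, -5.02, -3.46, -1.9]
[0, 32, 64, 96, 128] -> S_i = 0 + 32*i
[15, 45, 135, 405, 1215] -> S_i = 15*3^i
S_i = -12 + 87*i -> [-12, 75, 162, 249, 336]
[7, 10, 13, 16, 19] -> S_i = 7 + 3*i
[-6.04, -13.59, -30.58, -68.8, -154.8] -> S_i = -6.04*2.25^i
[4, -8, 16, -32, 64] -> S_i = 4*-2^i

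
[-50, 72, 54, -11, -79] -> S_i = Random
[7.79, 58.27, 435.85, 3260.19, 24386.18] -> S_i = 7.79*7.48^i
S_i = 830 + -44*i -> [830, 786, 742, 698, 654]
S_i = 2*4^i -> [2, 8, 32, 128, 512]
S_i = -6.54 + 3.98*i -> [-6.54, -2.56, 1.42, 5.4, 9.38]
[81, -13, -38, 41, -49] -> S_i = Random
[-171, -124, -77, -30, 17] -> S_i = -171 + 47*i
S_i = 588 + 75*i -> [588, 663, 738, 813, 888]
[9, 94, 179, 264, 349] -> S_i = 9 + 85*i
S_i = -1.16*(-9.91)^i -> [-1.16, 11.5, -113.92, 1128.96, -11188.0]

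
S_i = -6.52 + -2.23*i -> [-6.52, -8.75, -10.98, -13.21, -15.44]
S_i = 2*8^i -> [2, 16, 128, 1024, 8192]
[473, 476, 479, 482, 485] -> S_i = 473 + 3*i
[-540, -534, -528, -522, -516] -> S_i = -540 + 6*i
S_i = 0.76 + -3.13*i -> [0.76, -2.37, -5.5, -8.63, -11.76]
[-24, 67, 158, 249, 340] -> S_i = -24 + 91*i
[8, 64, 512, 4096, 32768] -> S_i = 8*8^i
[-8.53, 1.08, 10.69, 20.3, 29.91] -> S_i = -8.53 + 9.61*i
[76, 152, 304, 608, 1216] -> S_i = 76*2^i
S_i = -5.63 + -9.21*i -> [-5.63, -14.84, -24.05, -33.26, -42.47]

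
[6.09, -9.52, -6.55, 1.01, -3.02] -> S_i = Random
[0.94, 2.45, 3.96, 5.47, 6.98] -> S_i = 0.94 + 1.51*i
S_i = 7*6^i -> [7, 42, 252, 1512, 9072]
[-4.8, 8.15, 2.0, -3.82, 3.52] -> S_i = Random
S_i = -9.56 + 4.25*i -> [-9.56, -5.31, -1.06, 3.19, 7.44]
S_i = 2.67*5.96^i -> [2.67, 15.91, 94.84, 565.26, 3368.96]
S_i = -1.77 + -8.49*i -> [-1.77, -10.26, -18.75, -27.24, -35.73]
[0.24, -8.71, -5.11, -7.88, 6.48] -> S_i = Random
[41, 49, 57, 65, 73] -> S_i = 41 + 8*i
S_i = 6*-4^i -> [6, -24, 96, -384, 1536]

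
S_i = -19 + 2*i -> [-19, -17, -15, -13, -11]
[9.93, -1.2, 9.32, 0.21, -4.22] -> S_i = Random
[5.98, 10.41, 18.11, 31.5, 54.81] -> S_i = 5.98*1.74^i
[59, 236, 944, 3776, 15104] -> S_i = 59*4^i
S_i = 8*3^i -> [8, 24, 72, 216, 648]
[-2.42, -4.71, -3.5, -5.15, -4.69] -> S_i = Random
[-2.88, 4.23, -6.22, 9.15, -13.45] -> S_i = -2.88*(-1.47)^i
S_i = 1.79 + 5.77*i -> [1.79, 7.56, 13.33, 19.1, 24.87]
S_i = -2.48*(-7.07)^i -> [-2.48, 17.53, -123.96, 876.42, -6196.26]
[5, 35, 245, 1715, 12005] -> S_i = 5*7^i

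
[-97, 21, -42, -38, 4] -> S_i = Random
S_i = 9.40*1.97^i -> [9.4, 18.52, 36.48, 71.87, 141.58]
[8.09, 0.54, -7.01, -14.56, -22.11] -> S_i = 8.09 + -7.55*i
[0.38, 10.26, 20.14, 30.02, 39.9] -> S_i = 0.38 + 9.88*i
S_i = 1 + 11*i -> [1, 12, 23, 34, 45]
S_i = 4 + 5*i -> [4, 9, 14, 19, 24]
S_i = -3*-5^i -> [-3, 15, -75, 375, -1875]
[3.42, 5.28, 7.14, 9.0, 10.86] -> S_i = 3.42 + 1.86*i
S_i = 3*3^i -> [3, 9, 27, 81, 243]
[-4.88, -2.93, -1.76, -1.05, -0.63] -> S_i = -4.88*0.60^i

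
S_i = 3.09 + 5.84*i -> [3.09, 8.93, 14.77, 20.61, 26.45]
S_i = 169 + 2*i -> [169, 171, 173, 175, 177]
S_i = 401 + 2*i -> [401, 403, 405, 407, 409]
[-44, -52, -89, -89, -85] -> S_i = Random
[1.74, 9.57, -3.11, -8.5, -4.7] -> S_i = Random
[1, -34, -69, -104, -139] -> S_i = 1 + -35*i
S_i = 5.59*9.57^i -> [5.59, 53.5, 511.96, 4899.45, 46887.77]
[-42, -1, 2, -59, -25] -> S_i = Random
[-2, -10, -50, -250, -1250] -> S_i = -2*5^i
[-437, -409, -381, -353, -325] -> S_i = -437 + 28*i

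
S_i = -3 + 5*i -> [-3, 2, 7, 12, 17]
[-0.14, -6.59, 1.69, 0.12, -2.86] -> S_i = Random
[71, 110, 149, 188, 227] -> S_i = 71 + 39*i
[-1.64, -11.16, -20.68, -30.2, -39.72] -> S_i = -1.64 + -9.52*i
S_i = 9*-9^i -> [9, -81, 729, -6561, 59049]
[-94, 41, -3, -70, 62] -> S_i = Random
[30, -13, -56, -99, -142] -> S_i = 30 + -43*i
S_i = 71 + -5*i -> [71, 66, 61, 56, 51]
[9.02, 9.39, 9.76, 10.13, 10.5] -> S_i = 9.02 + 0.37*i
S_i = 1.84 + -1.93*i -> [1.84, -0.09, -2.02, -3.95, -5.88]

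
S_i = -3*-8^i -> [-3, 24, -192, 1536, -12288]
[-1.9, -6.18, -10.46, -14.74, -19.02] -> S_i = -1.90 + -4.28*i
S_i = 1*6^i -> [1, 6, 36, 216, 1296]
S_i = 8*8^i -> [8, 64, 512, 4096, 32768]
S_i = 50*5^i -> [50, 250, 1250, 6250, 31250]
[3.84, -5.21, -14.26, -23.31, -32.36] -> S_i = 3.84 + -9.05*i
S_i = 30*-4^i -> [30, -120, 480, -1920, 7680]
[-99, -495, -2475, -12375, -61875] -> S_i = -99*5^i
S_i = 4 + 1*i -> [4, 5, 6, 7, 8]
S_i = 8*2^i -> [8, 16, 32, 64, 128]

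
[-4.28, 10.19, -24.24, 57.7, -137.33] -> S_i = -4.28*(-2.38)^i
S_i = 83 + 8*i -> [83, 91, 99, 107, 115]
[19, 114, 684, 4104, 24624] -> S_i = 19*6^i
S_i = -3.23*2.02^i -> [-3.23, -6.52, -13.18, -26.62, -53.78]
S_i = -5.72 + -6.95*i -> [-5.72, -12.67, -19.62, -26.57, -33.52]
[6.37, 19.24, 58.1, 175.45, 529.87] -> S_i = 6.37*3.02^i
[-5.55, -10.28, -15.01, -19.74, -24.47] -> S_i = -5.55 + -4.73*i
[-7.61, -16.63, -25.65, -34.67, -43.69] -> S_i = -7.61 + -9.02*i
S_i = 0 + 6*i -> [0, 6, 12, 18, 24]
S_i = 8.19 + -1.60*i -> [8.19, 6.59, 4.99, 3.39, 1.79]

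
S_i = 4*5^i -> [4, 20, 100, 500, 2500]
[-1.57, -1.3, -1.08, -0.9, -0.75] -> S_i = -1.57*0.83^i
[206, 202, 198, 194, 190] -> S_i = 206 + -4*i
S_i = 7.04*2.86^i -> [7.04, 20.13, 57.58, 164.69, 471.02]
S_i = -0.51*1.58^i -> [-0.51, -0.81, -1.27, -2.01, -3.18]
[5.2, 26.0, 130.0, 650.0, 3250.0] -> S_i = 5.20*5.00^i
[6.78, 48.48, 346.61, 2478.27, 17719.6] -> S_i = 6.78*7.15^i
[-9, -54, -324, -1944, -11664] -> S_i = -9*6^i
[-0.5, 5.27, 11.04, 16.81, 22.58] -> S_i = -0.50 + 5.77*i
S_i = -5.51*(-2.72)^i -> [-5.51, 14.99, -40.77, 110.88, -301.6]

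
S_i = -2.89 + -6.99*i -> [-2.89, -9.88, -16.87, -23.86, -30.85]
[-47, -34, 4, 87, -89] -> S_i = Random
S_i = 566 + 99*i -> [566, 665, 764, 863, 962]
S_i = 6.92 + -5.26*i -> [6.92, 1.66, -3.6, -8.86, -14.12]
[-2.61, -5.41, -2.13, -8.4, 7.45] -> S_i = Random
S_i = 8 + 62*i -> [8, 70, 132, 194, 256]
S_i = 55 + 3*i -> [55, 58, 61, 64, 67]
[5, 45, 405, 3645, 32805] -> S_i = 5*9^i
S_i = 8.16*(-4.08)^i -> [8.16, -33.29, 135.83, -554.21, 2261.16]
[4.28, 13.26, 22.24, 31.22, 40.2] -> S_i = 4.28 + 8.98*i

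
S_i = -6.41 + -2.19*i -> [-6.41, -8.6, -10.79, -12.98, -15.17]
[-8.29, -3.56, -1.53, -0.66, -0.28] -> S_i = -8.29*0.43^i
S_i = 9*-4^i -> [9, -36, 144, -576, 2304]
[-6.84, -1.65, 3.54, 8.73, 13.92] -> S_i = -6.84 + 5.19*i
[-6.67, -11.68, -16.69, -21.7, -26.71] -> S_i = -6.67 + -5.01*i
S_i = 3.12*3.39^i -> [3.12, 10.58, 35.86, 121.55, 412.05]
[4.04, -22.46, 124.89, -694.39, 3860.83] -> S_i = 4.04*(-5.56)^i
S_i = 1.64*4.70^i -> [1.64, 7.71, 36.23, 170.27, 800.27]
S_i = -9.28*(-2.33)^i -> [-9.28, 21.62, -50.38, 117.39, -273.51]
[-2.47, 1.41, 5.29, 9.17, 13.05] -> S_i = -2.47 + 3.88*i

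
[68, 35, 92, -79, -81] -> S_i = Random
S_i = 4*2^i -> [4, 8, 16, 32, 64]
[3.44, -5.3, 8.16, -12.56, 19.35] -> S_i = 3.44*(-1.54)^i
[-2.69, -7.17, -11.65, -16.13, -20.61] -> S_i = -2.69 + -4.48*i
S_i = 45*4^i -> [45, 180, 720, 2880, 11520]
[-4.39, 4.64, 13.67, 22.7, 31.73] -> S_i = -4.39 + 9.03*i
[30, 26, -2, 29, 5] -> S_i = Random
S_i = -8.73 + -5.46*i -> [-8.73, -14.19, -19.65, -25.11, -30.57]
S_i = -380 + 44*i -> [-380, -336, -292, -248, -204]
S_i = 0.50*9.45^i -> [0.5, 4.72, 44.65, 421.95, 3987.47]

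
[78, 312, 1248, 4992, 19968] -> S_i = 78*4^i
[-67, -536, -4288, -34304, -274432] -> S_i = -67*8^i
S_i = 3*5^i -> [3, 15, 75, 375, 1875]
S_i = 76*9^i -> [76, 684, 6156, 55404, 498636]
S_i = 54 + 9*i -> [54, 63, 72, 81, 90]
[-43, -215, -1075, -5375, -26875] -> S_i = -43*5^i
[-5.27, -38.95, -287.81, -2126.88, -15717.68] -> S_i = -5.27*7.39^i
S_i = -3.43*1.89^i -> [-3.43, -6.48, -12.25, -23.16, -43.77]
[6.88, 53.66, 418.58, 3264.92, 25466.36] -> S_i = 6.88*7.80^i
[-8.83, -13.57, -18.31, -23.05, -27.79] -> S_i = -8.83 + -4.74*i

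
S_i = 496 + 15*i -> [496, 511, 526, 541, 556]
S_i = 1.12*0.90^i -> [1.12, 1.01, 0.91, 0.82, 0.73]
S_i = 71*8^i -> [71, 568, 4544, 36352, 290816]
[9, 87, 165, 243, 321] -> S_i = 9 + 78*i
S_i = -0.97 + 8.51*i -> [-0.97, 7.54, 16.05, 24.56, 33.07]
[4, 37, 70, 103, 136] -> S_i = 4 + 33*i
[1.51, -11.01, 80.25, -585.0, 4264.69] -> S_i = 1.51*(-7.29)^i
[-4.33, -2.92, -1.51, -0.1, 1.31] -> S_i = -4.33 + 1.41*i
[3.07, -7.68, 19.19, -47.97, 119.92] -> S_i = 3.07*(-2.50)^i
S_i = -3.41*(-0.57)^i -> [-3.41, 1.94, -1.11, 0.63, -0.36]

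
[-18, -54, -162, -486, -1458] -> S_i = -18*3^i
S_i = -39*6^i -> [-39, -234, -1404, -8424, -50544]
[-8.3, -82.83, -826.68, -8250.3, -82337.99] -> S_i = -8.30*9.98^i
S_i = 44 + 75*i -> [44, 119, 194, 269, 344]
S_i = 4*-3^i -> [4, -12, 36, -108, 324]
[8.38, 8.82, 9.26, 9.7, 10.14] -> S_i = 8.38 + 0.44*i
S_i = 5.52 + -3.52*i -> [5.52, 2.0, -1.52, -5.04, -8.56]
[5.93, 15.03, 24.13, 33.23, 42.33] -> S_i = 5.93 + 9.10*i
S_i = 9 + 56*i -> [9, 65, 121, 177, 233]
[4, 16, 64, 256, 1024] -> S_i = 4*4^i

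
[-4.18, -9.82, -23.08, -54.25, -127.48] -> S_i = -4.18*2.35^i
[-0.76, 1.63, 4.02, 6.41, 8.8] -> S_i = -0.76 + 2.39*i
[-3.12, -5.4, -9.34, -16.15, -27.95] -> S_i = -3.12*1.73^i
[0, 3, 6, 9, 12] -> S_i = 0 + 3*i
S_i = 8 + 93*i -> [8, 101, 194, 287, 380]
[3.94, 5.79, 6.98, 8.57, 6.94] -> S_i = Random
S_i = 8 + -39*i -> [8, -31, -70, -109, -148]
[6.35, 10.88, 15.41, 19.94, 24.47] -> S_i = 6.35 + 4.53*i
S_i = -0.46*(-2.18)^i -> [-0.46, 1.0, -2.19, 4.77, -10.39]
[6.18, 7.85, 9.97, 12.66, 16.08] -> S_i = 6.18*1.27^i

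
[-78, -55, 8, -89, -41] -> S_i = Random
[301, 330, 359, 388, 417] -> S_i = 301 + 29*i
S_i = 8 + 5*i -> [8, 13, 18, 23, 28]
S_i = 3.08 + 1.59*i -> [3.08, 4.67, 6.26, 7.85, 9.44]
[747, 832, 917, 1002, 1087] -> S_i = 747 + 85*i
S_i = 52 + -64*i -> [52, -12, -76, -140, -204]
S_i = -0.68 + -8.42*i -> [-0.68, -9.1, -17.52, -25.94, -34.36]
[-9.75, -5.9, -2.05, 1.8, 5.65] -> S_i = -9.75 + 3.85*i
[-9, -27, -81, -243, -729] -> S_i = -9*3^i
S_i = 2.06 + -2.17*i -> [2.06, -0.11, -2.28, -4.45, -6.62]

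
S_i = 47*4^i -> [47, 188, 752, 3008, 12032]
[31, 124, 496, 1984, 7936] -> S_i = 31*4^i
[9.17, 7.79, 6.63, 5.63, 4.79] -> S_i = 9.17*0.85^i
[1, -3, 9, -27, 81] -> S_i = 1*-3^i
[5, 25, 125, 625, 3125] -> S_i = 5*5^i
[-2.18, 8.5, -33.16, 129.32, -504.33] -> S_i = -2.18*(-3.90)^i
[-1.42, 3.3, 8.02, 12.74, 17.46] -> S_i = -1.42 + 4.72*i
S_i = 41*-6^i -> [41, -246, 1476, -8856, 53136]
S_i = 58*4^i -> [58, 232, 928, 3712, 14848]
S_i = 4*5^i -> [4, 20, 100, 500, 2500]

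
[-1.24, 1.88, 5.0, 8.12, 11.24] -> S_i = -1.24 + 3.12*i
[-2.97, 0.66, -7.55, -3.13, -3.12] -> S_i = Random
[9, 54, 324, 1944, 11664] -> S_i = 9*6^i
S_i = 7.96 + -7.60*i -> [7.96, 0.36, -7.24, -14.84, -22.44]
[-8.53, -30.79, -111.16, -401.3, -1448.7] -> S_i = -8.53*3.61^i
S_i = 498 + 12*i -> [498, 510, 522, 534, 546]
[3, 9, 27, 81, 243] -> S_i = 3*3^i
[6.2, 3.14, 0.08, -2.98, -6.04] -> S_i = 6.20 + -3.06*i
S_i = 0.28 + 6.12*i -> [0.28, 6.4, 12.52, 18.64, 24.76]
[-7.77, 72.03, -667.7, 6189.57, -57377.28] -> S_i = -7.77*(-9.27)^i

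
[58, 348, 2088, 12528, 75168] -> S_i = 58*6^i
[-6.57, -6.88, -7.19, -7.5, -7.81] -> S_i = -6.57 + -0.31*i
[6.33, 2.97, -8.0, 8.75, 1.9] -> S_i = Random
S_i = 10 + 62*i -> [10, 72, 134, 196, 258]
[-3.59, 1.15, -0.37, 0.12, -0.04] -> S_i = -3.59*(-0.32)^i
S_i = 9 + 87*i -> [9, 96, 183, 270, 357]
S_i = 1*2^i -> [1, 2, 4, 8, 16]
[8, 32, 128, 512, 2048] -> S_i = 8*4^i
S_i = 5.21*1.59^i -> [5.21, 8.28, 13.17, 20.94, 33.3]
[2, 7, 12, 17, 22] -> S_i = 2 + 5*i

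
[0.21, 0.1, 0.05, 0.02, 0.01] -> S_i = 0.21*0.48^i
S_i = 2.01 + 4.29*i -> [2.01, 6.3, 10.59, 14.88, 19.17]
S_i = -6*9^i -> [-6, -54, -486, -4374, -39366]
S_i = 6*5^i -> [6, 30, 150, 750, 3750]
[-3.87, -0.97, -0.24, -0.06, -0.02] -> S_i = -3.87*0.25^i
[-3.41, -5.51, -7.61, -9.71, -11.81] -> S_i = -3.41 + -2.10*i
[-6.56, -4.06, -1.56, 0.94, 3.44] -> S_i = -6.56 + 2.50*i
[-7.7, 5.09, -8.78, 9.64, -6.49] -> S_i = Random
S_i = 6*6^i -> [6, 36, 216, 1296, 7776]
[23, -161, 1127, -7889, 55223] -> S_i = 23*-7^i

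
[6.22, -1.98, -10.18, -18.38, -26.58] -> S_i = 6.22 + -8.20*i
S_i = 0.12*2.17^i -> [0.12, 0.26, 0.57, 1.23, 2.66]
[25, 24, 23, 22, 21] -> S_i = 25 + -1*i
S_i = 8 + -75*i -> [8, -67, -142, -217, -292]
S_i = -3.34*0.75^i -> [-3.34, -2.5, -1.88, -1.41, -1.06]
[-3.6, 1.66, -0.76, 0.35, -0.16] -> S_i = -3.60*(-0.46)^i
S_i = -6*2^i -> [-6, -12, -24, -48, -96]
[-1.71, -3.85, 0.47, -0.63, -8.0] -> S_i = Random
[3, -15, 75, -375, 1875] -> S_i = 3*-5^i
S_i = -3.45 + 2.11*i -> [-3.45, -1.34, 0.77, 2.88, 4.99]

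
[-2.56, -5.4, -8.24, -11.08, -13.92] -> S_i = -2.56 + -2.84*i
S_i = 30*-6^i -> [30, -180, 1080, -6480, 38880]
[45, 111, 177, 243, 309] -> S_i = 45 + 66*i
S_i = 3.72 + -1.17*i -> [3.72, 2.55, 1.38, 0.21, -0.96]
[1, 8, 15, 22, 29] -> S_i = 1 + 7*i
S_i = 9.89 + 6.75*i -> [9.89, 16.64, 23.39, 30.14, 36.89]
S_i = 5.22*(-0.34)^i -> [5.22, -1.77, 0.6, -0.21, 0.07]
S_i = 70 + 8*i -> [70, 78, 86, 94, 102]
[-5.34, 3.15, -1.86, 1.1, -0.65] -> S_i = -5.34*(-0.59)^i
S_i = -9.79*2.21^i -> [-9.79, -21.64, -47.82, -105.67, -233.53]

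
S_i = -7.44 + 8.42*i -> [-7.44, 0.98, 9.4, 17.82, 26.24]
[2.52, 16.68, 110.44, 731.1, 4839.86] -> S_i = 2.52*6.62^i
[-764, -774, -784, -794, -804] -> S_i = -764 + -10*i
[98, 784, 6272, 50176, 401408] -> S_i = 98*8^i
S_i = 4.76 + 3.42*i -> [4.76, 8.18, 11.6, 15.02, 18.44]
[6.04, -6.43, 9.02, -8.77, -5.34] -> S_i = Random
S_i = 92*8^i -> [92, 736, 5888, 47104, 376832]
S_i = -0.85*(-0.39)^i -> [-0.85, 0.33, -0.13, 0.05, -0.02]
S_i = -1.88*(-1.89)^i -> [-1.88, 3.55, -6.72, 12.69, -23.99]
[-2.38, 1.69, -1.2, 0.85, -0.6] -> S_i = -2.38*(-0.71)^i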